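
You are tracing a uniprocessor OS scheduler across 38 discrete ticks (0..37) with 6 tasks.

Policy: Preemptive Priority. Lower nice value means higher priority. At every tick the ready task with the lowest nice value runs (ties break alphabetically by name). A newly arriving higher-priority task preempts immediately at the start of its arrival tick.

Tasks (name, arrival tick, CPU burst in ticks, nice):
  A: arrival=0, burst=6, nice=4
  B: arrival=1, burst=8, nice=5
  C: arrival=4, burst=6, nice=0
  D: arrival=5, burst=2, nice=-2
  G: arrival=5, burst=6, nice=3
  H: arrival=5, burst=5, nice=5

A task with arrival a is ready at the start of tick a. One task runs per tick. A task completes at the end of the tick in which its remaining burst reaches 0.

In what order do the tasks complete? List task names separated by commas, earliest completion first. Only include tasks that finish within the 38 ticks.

t=0: ready={A} → run A
t=1: ready={A,B} → run A
t=2: ready={A,B} → run A
t=3: ready={A,B} → run A
t=4: ready={A,B,C} → run C
t=5: ready={A,B,C,D,G,H} → run D
t=6: ready={A,B,C,D,G,H} → run D
t=7: ready={A,B,C,G,H} → run C
t=8: ready={A,B,C,G,H} → run C
t=9: ready={A,B,C,G,H} → run C
t=10: ready={A,B,C,G,H} → run C
t=11: ready={A,B,C,G,H} → run C
t=12: ready={A,B,G,H} → run G
t=13: ready={A,B,G,H} → run G
t=14: ready={A,B,G,H} → run G
t=15: ready={A,B,G,H} → run G
t=16: ready={A,B,G,H} → run G
t=17: ready={A,B,G,H} → run G
t=18: ready={A,B,H} → run A
t=19: ready={A,B,H} → run A
t=20: ready={B,H} → run B
t=21: ready={B,H} → run B
t=22: ready={B,H} → run B
t=23: ready={B,H} → run B
t=24: ready={B,H} → run B
t=25: ready={B,H} → run B
t=26: ready={B,H} → run B
t=27: ready={B,H} → run B
t=28: ready={H} → run H
t=29: ready={H} → run H
t=30: ready={H} → run H
t=31: ready={H} → run H
t=32: ready={H} → run H
t=33: (idle)
t=34: (idle)
t=35: (idle)
t=36: (idle)
t=37: (idle)

completion order = D, C, G, A, B, H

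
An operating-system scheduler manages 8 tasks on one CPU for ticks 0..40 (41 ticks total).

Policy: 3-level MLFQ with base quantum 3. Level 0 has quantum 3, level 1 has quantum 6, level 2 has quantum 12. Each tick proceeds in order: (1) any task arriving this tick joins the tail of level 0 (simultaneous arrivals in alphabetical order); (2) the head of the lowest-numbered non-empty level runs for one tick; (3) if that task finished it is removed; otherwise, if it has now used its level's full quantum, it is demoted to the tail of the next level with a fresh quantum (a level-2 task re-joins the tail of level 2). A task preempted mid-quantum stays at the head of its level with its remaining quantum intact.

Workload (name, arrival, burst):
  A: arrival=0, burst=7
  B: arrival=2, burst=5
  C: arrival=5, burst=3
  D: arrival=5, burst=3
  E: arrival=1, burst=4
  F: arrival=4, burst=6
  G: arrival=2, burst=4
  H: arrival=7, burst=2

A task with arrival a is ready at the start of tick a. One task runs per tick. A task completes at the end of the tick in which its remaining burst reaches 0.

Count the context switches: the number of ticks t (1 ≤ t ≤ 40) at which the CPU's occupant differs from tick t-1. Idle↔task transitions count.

t=0: L0/L1/L2 = A/-/- → run A
t=1: L0/L1/L2 = AE/-/- → run A
t=2: L0/L1/L2 = AEBG/-/- → run A
t=3: L0/L1/L2 = EBG/A/- → run E
t=4: L0/L1/L2 = EBGF/A/- → run E
t=5: L0/L1/L2 = EBGFCD/A/- → run E
t=6: L0/L1/L2 = BGFCD/AE/- → run B
t=7: L0/L1/L2 = BGFCDH/AE/- → run B
t=8: L0/L1/L2 = BGFCDH/AE/- → run B
t=9: L0/L1/L2 = GFCDH/AEB/- → run G
t=10: L0/L1/L2 = GFCDH/AEB/- → run G
t=11: L0/L1/L2 = GFCDH/AEB/- → run G
t=12: L0/L1/L2 = FCDH/AEBG/- → run F
t=13: L0/L1/L2 = FCDH/AEBG/- → run F
t=14: L0/L1/L2 = FCDH/AEBG/- → run F
t=15: L0/L1/L2 = CDH/AEBGF/- → run C
t=16: L0/L1/L2 = CDH/AEBGF/- → run C
t=17: L0/L1/L2 = CDH/AEBGF/- → run C
t=18: L0/L1/L2 = DH/AEBGF/- → run D
t=19: L0/L1/L2 = DH/AEBGF/- → run D
t=20: L0/L1/L2 = DH/AEBGF/- → run D
t=21: L0/L1/L2 = H/AEBGF/- → run H
t=22: L0/L1/L2 = H/AEBGF/- → run H
t=23: L0/L1/L2 = -/AEBGF/- → run A
t=24: L0/L1/L2 = -/AEBGF/- → run A
t=25: L0/L1/L2 = -/AEBGF/- → run A
t=26: L0/L1/L2 = -/AEBGF/- → run A
t=27: L0/L1/L2 = -/EBGF/- → run E
t=28: L0/L1/L2 = -/BGF/- → run B
t=29: L0/L1/L2 = -/BGF/- → run B
t=30: L0/L1/L2 = -/GF/- → run G
t=31: L0/L1/L2 = -/F/- → run F
t=32: L0/L1/L2 = -/F/- → run F
t=33: L0/L1/L2 = -/F/- → run F
t=34: (idle)
t=35: (idle)
t=36: (idle)
t=37: (idle)
t=38: (idle)
t=39: (idle)
t=40: (idle)

context switches = 13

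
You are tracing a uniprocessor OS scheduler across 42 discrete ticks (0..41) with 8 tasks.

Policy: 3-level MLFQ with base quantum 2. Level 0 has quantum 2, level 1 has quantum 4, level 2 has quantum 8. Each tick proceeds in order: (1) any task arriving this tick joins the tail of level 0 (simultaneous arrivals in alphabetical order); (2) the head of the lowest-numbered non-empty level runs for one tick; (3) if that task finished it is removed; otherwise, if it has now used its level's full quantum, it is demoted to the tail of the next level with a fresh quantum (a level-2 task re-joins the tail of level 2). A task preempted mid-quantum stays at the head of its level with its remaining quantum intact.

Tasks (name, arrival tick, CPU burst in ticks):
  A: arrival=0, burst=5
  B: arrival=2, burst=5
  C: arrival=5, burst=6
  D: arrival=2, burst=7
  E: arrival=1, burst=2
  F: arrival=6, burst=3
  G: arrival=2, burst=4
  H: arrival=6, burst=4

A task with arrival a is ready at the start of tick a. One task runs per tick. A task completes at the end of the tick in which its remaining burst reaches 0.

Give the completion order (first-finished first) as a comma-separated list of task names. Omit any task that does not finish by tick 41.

t=0: L0/L1/L2 = A/-/- → run A
t=1: L0/L1/L2 = AE/-/- → run A
t=2: L0/L1/L2 = EBDG/A/- → run E
t=3: L0/L1/L2 = EBDG/A/- → run E
t=4: L0/L1/L2 = BDG/A/- → run B
t=5: L0/L1/L2 = BDGC/A/- → run B
t=6: L0/L1/L2 = DGCFH/AB/- → run D
t=7: L0/L1/L2 = DGCFH/AB/- → run D
t=8: L0/L1/L2 = GCFH/ABD/- → run G
t=9: L0/L1/L2 = GCFH/ABD/- → run G
t=10: L0/L1/L2 = CFH/ABDG/- → run C
t=11: L0/L1/L2 = CFH/ABDG/- → run C
t=12: L0/L1/L2 = FH/ABDGC/- → run F
t=13: L0/L1/L2 = FH/ABDGC/- → run F
t=14: L0/L1/L2 = H/ABDGCF/- → run H
t=15: L0/L1/L2 = H/ABDGCF/- → run H
t=16: L0/L1/L2 = -/ABDGCFH/- → run A
t=17: L0/L1/L2 = -/ABDGCFH/- → run A
t=18: L0/L1/L2 = -/ABDGCFH/- → run A
t=19: L0/L1/L2 = -/BDGCFH/- → run B
t=20: L0/L1/L2 = -/BDGCFH/- → run B
t=21: L0/L1/L2 = -/BDGCFH/- → run B
t=22: L0/L1/L2 = -/DGCFH/- → run D
t=23: L0/L1/L2 = -/DGCFH/- → run D
t=24: L0/L1/L2 = -/DGCFH/- → run D
t=25: L0/L1/L2 = -/DGCFH/- → run D
t=26: L0/L1/L2 = -/GCFH/D → run G
t=27: L0/L1/L2 = -/GCFH/D → run G
t=28: L0/L1/L2 = -/CFH/D → run C
t=29: L0/L1/L2 = -/CFH/D → run C
t=30: L0/L1/L2 = -/CFH/D → run C
t=31: L0/L1/L2 = -/CFH/D → run C
t=32: L0/L1/L2 = -/FH/D → run F
t=33: L0/L1/L2 = -/H/D → run H
t=34: L0/L1/L2 = -/H/D → run H
t=35: L0/L1/L2 = -/-/D → run D
t=36: (idle)
t=37: (idle)
t=38: (idle)
t=39: (idle)
t=40: (idle)
t=41: (idle)

completion order = E, A, B, G, C, F, H, D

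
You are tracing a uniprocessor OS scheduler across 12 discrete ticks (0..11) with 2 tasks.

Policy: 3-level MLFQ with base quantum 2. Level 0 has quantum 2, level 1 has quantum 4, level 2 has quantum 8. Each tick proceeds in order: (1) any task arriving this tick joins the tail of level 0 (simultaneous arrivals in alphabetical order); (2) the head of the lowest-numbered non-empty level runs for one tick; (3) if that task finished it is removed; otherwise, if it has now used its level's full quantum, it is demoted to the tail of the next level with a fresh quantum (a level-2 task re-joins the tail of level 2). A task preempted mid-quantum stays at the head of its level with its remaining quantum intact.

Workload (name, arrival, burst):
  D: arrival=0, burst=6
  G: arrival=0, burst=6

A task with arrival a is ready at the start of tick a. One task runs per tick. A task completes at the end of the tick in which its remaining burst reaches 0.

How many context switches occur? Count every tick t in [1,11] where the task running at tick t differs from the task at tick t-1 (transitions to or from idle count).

context switches = 3

t=0: L0/L1/L2 = DG/-/- → run D
t=1: L0/L1/L2 = DG/-/- → run D
t=2: L0/L1/L2 = G/D/- → run G
t=3: L0/L1/L2 = G/D/- → run G
t=4: L0/L1/L2 = -/DG/- → run D
t=5: L0/L1/L2 = -/DG/- → run D
t=6: L0/L1/L2 = -/DG/- → run D
t=7: L0/L1/L2 = -/DG/- → run D
t=8: L0/L1/L2 = -/G/- → run G
t=9: L0/L1/L2 = -/G/- → run G
t=10: L0/L1/L2 = -/G/- → run G
t=11: L0/L1/L2 = -/G/- → run G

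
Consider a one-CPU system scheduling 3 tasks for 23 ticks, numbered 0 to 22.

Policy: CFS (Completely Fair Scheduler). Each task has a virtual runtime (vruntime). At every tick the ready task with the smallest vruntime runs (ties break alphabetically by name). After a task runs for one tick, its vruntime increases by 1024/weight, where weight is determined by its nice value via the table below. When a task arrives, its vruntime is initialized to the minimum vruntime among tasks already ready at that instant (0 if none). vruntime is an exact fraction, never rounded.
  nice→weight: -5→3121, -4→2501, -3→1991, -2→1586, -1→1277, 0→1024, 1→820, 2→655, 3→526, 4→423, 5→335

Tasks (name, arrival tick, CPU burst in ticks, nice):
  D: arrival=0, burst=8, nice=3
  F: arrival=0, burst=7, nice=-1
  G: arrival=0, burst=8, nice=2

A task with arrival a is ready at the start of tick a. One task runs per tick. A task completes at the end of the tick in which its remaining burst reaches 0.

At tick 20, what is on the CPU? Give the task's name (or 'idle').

t=0: vr[D=0 F=0 G=0] → run D
t=1: vr[D=512/263 F=0 G=0] → run F
t=2: vr[D=512/263 F=1024/1277 G=0] → run G
t=3: vr[D=512/263 F=1024/1277 G=1024/655] → run F
t=4: vr[D=512/263 F=2048/1277 G=1024/655] → run G
t=5: vr[D=512/263 F=2048/1277 G=2048/655] → run F
t=6: vr[D=512/263 F=3072/1277 G=2048/655] → run D
t=7: vr[D=1024/263 F=3072/1277 G=2048/655] → run F
t=8: vr[D=1024/263 F=4096/1277 G=2048/655] → run G
t=9: vr[D=1024/263 F=4096/1277 G=3072/655] → run F
t=10: vr[D=1024/263 F=5120/1277 G=3072/655] → run D
t=11: vr[D=1536/263 F=5120/1277 G=3072/655] → run F
t=12: vr[D=1536/263 F=6144/1277 G=3072/655] → run G
t=13: vr[D=1536/263 F=6144/1277 G=4096/655] → run F
t=14: vr[D=1536/263 G=4096/655] → run D
t=15: vr[D=2048/263 G=4096/655] → run G
t=16: vr[D=2048/263 G=1024/131] → run D
t=17: vr[D=2560/263 G=1024/131] → run G
t=18: vr[D=2560/263 G=6144/655] → run G
t=19: vr[D=2560/263 G=7168/655] → run D
t=20: vr[D=3072/263 G=7168/655] → run G
t=21: vr[D=3072/263] → run D
t=22: vr[D=3584/263] → run D

running at tick 20 = G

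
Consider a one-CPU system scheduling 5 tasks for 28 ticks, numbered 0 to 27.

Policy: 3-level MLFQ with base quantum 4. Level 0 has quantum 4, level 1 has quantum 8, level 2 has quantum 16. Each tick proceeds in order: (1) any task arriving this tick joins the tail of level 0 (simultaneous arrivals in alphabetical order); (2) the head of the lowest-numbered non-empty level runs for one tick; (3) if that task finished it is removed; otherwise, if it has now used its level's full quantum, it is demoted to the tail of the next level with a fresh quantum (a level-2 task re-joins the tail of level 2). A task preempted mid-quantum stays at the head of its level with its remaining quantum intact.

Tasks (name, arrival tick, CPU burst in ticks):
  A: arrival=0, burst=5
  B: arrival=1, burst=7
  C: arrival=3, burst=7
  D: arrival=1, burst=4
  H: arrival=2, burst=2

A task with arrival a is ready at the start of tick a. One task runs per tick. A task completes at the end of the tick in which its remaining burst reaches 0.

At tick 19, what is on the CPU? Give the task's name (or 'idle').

t=0: L0/L1/L2 = A/-/- → run A
t=1: L0/L1/L2 = ABD/-/- → run A
t=2: L0/L1/L2 = ABDH/-/- → run A
t=3: L0/L1/L2 = ABDHC/-/- → run A
t=4: L0/L1/L2 = BDHC/A/- → run B
t=5: L0/L1/L2 = BDHC/A/- → run B
t=6: L0/L1/L2 = BDHC/A/- → run B
t=7: L0/L1/L2 = BDHC/A/- → run B
t=8: L0/L1/L2 = DHC/AB/- → run D
t=9: L0/L1/L2 = DHC/AB/- → run D
t=10: L0/L1/L2 = DHC/AB/- → run D
t=11: L0/L1/L2 = DHC/AB/- → run D
t=12: L0/L1/L2 = HC/AB/- → run H
t=13: L0/L1/L2 = HC/AB/- → run H
t=14: L0/L1/L2 = C/AB/- → run C
t=15: L0/L1/L2 = C/AB/- → run C
t=16: L0/L1/L2 = C/AB/- → run C
t=17: L0/L1/L2 = C/AB/- → run C
t=18: L0/L1/L2 = -/ABC/- → run A
t=19: L0/L1/L2 = -/BC/- → run B
t=20: L0/L1/L2 = -/BC/- → run B
t=21: L0/L1/L2 = -/BC/- → run B
t=22: L0/L1/L2 = -/C/- → run C
t=23: L0/L1/L2 = -/C/- → run C
t=24: L0/L1/L2 = -/C/- → run C
t=25: (idle)
t=26: (idle)
t=27: (idle)

running at tick 19 = B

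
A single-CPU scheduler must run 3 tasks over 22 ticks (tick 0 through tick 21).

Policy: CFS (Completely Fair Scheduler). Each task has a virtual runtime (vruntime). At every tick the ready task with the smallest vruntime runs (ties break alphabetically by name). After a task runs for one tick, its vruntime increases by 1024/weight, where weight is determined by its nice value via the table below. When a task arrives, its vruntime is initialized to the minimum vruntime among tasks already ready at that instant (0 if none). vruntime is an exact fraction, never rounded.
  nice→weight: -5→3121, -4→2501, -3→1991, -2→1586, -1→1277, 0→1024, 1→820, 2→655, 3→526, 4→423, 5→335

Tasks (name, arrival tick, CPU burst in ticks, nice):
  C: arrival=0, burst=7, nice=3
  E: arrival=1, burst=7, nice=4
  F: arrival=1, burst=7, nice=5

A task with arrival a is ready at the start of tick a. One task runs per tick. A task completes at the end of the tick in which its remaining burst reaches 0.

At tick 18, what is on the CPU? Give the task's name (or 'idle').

running at tick 18 = E

t=0: vr[C=0] → run C
t=1: vr[C=512/263 E=512/263 F=512/263] → run C
t=2: vr[C=1024/263 E=512/263 F=512/263] → run E
t=3: vr[C=1024/263 E=485888/111249 F=512/263] → run F
t=4: vr[C=1024/263 E=485888/111249 F=440832/88105] → run C
t=5: vr[C=1536/263 E=485888/111249 F=440832/88105] → run E
t=6: vr[C=1536/263 E=755200/111249 F=440832/88105] → run F
t=7: vr[C=1536/263 E=755200/111249 F=710144/88105] → run C
t=8: vr[C=2048/263 E=755200/111249 F=710144/88105] → run E
t=9: vr[C=2048/263 E=341504/37083 F=710144/88105] → run C
t=10: vr[C=2560/263 E=341504/37083 F=710144/88105] → run F
t=11: vr[C=2560/263 E=341504/37083 F=979456/88105] → run E
t=12: vr[C=2560/263 E=1293824/111249 F=979456/88105] → run C
t=13: vr[C=3072/263 E=1293824/111249 F=979456/88105] → run F
t=14: vr[C=3072/263 E=1293824/111249 F=1248768/88105] → run E
t=15: vr[C=3072/263 E=1563136/111249 F=1248768/88105] → run C
t=16: vr[E=1563136/111249 F=1248768/88105] → run E
t=17: vr[E=610816/37083 F=1248768/88105] → run F
t=18: vr[E=610816/37083 F=303616/17621] → run E
t=19: vr[F=303616/17621] → run F
t=20: vr[F=1787392/88105] → run F
t=21: (idle)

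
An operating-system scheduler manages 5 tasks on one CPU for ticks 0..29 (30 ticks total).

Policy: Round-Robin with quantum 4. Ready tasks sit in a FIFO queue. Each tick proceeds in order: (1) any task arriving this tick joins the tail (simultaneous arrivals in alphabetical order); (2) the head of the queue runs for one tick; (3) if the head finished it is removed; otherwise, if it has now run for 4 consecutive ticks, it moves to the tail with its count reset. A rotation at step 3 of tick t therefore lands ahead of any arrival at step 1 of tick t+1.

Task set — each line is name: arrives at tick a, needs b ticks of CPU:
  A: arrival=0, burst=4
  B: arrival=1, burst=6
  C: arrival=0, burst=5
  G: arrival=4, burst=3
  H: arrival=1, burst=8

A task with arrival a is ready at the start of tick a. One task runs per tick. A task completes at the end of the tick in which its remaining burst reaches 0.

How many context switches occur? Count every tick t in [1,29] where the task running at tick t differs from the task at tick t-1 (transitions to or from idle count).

t=0: queue=[A,C] q_used=0 → run A
t=1: queue=[A,C,B,H] q_used=1 → run A
t=2: queue=[A,C,B,H] q_used=2 → run A
t=3: queue=[A,C,B,H] q_used=3 → run A
t=4: queue=[C,B,H,G] q_used=0 → run C
t=5: queue=[C,B,H,G] q_used=1 → run C
t=6: queue=[C,B,H,G] q_used=2 → run C
t=7: queue=[C,B,H,G] q_used=3 → run C
t=8: queue=[B,H,G,C] q_used=0 → run B
t=9: queue=[B,H,G,C] q_used=1 → run B
t=10: queue=[B,H,G,C] q_used=2 → run B
t=11: queue=[B,H,G,C] q_used=3 → run B
t=12: queue=[H,G,C,B] q_used=0 → run H
t=13: queue=[H,G,C,B] q_used=1 → run H
t=14: queue=[H,G,C,B] q_used=2 → run H
t=15: queue=[H,G,C,B] q_used=3 → run H
t=16: queue=[G,C,B,H] q_used=0 → run G
t=17: queue=[G,C,B,H] q_used=1 → run G
t=18: queue=[G,C,B,H] q_used=2 → run G
t=19: queue=[C,B,H] q_used=0 → run C
t=20: queue=[B,H] q_used=0 → run B
t=21: queue=[B,H] q_used=1 → run B
t=22: queue=[H] q_used=0 → run H
t=23: queue=[H] q_used=1 → run H
t=24: queue=[H] q_used=2 → run H
t=25: queue=[H] q_used=3 → run H
t=26: (idle)
t=27: (idle)
t=28: (idle)
t=29: (idle)

context switches = 8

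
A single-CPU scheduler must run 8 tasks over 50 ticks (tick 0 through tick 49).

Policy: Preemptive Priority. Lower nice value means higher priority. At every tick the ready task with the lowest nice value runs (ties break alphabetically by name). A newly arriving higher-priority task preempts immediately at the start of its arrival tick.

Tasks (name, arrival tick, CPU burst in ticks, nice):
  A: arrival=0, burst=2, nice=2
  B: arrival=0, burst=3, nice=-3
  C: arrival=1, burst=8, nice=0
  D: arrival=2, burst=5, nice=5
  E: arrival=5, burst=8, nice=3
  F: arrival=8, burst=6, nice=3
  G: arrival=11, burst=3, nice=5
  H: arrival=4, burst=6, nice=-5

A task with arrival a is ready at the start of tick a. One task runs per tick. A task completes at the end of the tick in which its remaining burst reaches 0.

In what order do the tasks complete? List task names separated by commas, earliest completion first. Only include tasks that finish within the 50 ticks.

completion order = B, H, C, A, E, F, D, G

t=0: ready={A,B} → run B
t=1: ready={A,B,C} → run B
t=2: ready={A,B,C,D} → run B
t=3: ready={A,C,D} → run C
t=4: ready={A,C,D,H} → run H
t=5: ready={A,C,D,E,H} → run H
t=6: ready={A,C,D,E,H} → run H
t=7: ready={A,C,D,E,H} → run H
t=8: ready={A,C,D,E,F,H} → run H
t=9: ready={A,C,D,E,F,H} → run H
t=10: ready={A,C,D,E,F} → run C
t=11: ready={A,C,D,E,F,G} → run C
t=12: ready={A,C,D,E,F,G} → run C
t=13: ready={A,C,D,E,F,G} → run C
t=14: ready={A,C,D,E,F,G} → run C
t=15: ready={A,C,D,E,F,G} → run C
t=16: ready={A,C,D,E,F,G} → run C
t=17: ready={A,D,E,F,G} → run A
t=18: ready={A,D,E,F,G} → run A
t=19: ready={D,E,F,G} → run E
t=20: ready={D,E,F,G} → run E
t=21: ready={D,E,F,G} → run E
t=22: ready={D,E,F,G} → run E
t=23: ready={D,E,F,G} → run E
t=24: ready={D,E,F,G} → run E
t=25: ready={D,E,F,G} → run E
t=26: ready={D,E,F,G} → run E
t=27: ready={D,F,G} → run F
t=28: ready={D,F,G} → run F
t=29: ready={D,F,G} → run F
t=30: ready={D,F,G} → run F
t=31: ready={D,F,G} → run F
t=32: ready={D,F,G} → run F
t=33: ready={D,G} → run D
t=34: ready={D,G} → run D
t=35: ready={D,G} → run D
t=36: ready={D,G} → run D
t=37: ready={D,G} → run D
t=38: ready={G} → run G
t=39: ready={G} → run G
t=40: ready={G} → run G
t=41: (idle)
t=42: (idle)
t=43: (idle)
t=44: (idle)
t=45: (idle)
t=46: (idle)
t=47: (idle)
t=48: (idle)
t=49: (idle)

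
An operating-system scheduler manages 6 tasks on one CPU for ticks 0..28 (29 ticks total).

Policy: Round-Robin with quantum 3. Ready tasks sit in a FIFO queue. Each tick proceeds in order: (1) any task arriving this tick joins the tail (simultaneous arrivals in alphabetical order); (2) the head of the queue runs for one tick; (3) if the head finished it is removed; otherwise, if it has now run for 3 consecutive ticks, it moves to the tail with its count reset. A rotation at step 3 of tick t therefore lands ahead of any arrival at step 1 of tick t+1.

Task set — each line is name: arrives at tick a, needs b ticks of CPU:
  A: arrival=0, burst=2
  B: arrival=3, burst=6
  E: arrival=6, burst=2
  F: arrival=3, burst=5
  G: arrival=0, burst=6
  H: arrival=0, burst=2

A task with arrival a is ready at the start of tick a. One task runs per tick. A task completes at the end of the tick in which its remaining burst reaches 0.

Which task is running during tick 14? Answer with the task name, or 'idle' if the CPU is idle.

t=0: queue=[A,G,H] q_used=0 → run A
t=1: queue=[A,G,H] q_used=1 → run A
t=2: queue=[G,H] q_used=0 → run G
t=3: queue=[G,H,B,F] q_used=1 → run G
t=4: queue=[G,H,B,F] q_used=2 → run G
t=5: queue=[H,B,F,G] q_used=0 → run H
t=6: queue=[H,B,F,G,E] q_used=1 → run H
t=7: queue=[B,F,G,E] q_used=0 → run B
t=8: queue=[B,F,G,E] q_used=1 → run B
t=9: queue=[B,F,G,E] q_used=2 → run B
t=10: queue=[F,G,E,B] q_used=0 → run F
t=11: queue=[F,G,E,B] q_used=1 → run F
t=12: queue=[F,G,E,B] q_used=2 → run F
t=13: queue=[G,E,B,F] q_used=0 → run G
t=14: queue=[G,E,B,F] q_used=1 → run G
t=15: queue=[G,E,B,F] q_used=2 → run G
t=16: queue=[E,B,F] q_used=0 → run E
t=17: queue=[E,B,F] q_used=1 → run E
t=18: queue=[B,F] q_used=0 → run B
t=19: queue=[B,F] q_used=1 → run B
t=20: queue=[B,F] q_used=2 → run B
t=21: queue=[F] q_used=0 → run F
t=22: queue=[F] q_used=1 → run F
t=23: (idle)
t=24: (idle)
t=25: (idle)
t=26: (idle)
t=27: (idle)
t=28: (idle)

running at tick 14 = G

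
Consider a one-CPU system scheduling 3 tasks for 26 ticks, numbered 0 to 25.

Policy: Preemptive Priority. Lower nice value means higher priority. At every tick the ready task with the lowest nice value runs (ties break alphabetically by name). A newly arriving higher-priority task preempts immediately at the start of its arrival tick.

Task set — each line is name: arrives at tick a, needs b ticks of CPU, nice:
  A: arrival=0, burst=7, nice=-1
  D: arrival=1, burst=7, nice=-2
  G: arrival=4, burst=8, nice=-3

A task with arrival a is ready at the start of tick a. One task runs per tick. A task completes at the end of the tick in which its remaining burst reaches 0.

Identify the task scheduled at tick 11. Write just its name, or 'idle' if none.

running at tick 11 = G

t=0: ready={A} → run A
t=1: ready={A,D} → run D
t=2: ready={A,D} → run D
t=3: ready={A,D} → run D
t=4: ready={A,D,G} → run G
t=5: ready={A,D,G} → run G
t=6: ready={A,D,G} → run G
t=7: ready={A,D,G} → run G
t=8: ready={A,D,G} → run G
t=9: ready={A,D,G} → run G
t=10: ready={A,D,G} → run G
t=11: ready={A,D,G} → run G
t=12: ready={A,D} → run D
t=13: ready={A,D} → run D
t=14: ready={A,D} → run D
t=15: ready={A,D} → run D
t=16: ready={A} → run A
t=17: ready={A} → run A
t=18: ready={A} → run A
t=19: ready={A} → run A
t=20: ready={A} → run A
t=21: ready={A} → run A
t=22: (idle)
t=23: (idle)
t=24: (idle)
t=25: (idle)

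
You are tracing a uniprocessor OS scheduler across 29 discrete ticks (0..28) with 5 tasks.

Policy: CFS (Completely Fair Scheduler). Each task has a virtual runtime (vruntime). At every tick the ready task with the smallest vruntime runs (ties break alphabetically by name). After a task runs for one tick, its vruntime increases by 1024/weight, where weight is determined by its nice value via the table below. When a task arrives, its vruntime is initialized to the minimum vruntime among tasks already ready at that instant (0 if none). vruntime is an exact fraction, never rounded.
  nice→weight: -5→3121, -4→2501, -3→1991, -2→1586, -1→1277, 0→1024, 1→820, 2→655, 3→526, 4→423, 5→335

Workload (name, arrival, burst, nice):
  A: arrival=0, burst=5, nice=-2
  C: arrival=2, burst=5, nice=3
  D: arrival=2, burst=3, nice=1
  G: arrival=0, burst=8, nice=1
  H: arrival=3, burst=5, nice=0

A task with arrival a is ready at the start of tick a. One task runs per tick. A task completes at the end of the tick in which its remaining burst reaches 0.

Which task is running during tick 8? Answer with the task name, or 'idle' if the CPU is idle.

t=0: vr[A=0 G=0] → run A
t=1: vr[A=512/793 G=0] → run G
t=2: vr[A=512/793 C=512/793 D=512/793 G=256/205] → run A
t=3: vr[A=1024/793 C=512/793 D=512/793 G=256/205 H=512/793] → run C
t=4: vr[A=1024/793 C=540672/208559 D=512/793 G=256/205 H=512/793] → run D
t=5: vr[A=1024/793 C=540672/208559 D=307968/162565 G=256/205 H=512/793] → run H
t=6: vr[A=1024/793 C=540672/208559 D=307968/162565 G=256/205 H=1305/793] → run G
t=7: vr[A=1024/793 C=540672/208559 D=307968/162565 G=512/205 H=1305/793] → run A
t=8: vr[A=1536/793 C=540672/208559 D=307968/162565 G=512/205 H=1305/793] → run H
t=9: vr[A=1536/793 C=540672/208559 D=307968/162565 G=512/205 H=2098/793] → run D
t=10: vr[A=1536/793 C=540672/208559 D=510976/162565 G=512/205 H=2098/793] → run A
t=11: vr[A=2048/793 C=540672/208559 D=510976/162565 G=512/205 H=2098/793] → run G
t=12: vr[A=2048/793 C=540672/208559 D=510976/162565 G=768/205 H=2098/793] → run A
t=13: vr[C=540672/208559 D=510976/162565 G=768/205 H=2098/793] → run C
t=14: vr[C=946688/208559 D=510976/162565 G=768/205 H=2098/793] → run H
t=15: vr[C=946688/208559 D=510976/162565 G=768/205 H=2891/793] → run D
t=16: vr[C=946688/208559 G=768/205 H=2891/793] → run H
t=17: vr[C=946688/208559 G=768/205 H=3684/793] → run G
t=18: vr[C=946688/208559 G=1024/205 H=3684/793] → run C
t=19: vr[C=1352704/208559 G=1024/205 H=3684/793] → run H
t=20: vr[C=1352704/208559 G=1024/205] → run G
t=21: vr[C=1352704/208559 G=256/41] → run G
t=22: vr[C=1352704/208559 G=1536/205] → run C
t=23: vr[C=1758720/208559 G=1536/205] → run G
t=24: vr[C=1758720/208559 G=1792/205] → run C
t=25: vr[G=1792/205] → run G
t=26: (idle)
t=27: (idle)
t=28: (idle)

running at tick 8 = H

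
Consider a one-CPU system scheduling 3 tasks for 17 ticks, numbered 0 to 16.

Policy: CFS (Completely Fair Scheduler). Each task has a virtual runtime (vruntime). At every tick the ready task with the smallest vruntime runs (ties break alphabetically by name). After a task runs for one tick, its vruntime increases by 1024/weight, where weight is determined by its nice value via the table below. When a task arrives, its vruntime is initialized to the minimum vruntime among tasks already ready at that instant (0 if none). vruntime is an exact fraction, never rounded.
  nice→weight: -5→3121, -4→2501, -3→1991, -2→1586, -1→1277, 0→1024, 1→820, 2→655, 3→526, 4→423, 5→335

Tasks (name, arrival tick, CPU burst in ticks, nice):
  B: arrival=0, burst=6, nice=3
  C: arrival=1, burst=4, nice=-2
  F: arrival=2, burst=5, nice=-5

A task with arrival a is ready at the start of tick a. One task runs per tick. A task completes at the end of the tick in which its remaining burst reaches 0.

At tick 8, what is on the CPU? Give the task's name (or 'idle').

running at tick 8 = C

t=0: vr[B=0] → run B
t=1: vr[B=512/263 C=512/263] → run B
t=2: vr[B=1024/263 C=512/263 F=512/263] → run C
t=3: vr[B=1024/263 C=540672/208559 F=512/263] → run F
t=4: vr[B=1024/263 C=540672/208559 F=1867264/820823] → run F
t=5: vr[B=1024/263 C=540672/208559 F=2136576/820823] → run C
t=6: vr[B=1024/263 C=675328/208559 F=2136576/820823] → run F
t=7: vr[B=1024/263 C=675328/208559 F=2405888/820823] → run F
t=8: vr[B=1024/263 C=675328/208559 F=2675200/820823] → run C
t=9: vr[B=1024/263 C=809984/208559 F=2675200/820823] → run F
t=10: vr[B=1024/263 C=809984/208559] → run C
t=11: vr[B=1024/263] → run B
t=12: vr[B=1536/263] → run B
t=13: vr[B=2048/263] → run B
t=14: vr[B=2560/263] → run B
t=15: (idle)
t=16: (idle)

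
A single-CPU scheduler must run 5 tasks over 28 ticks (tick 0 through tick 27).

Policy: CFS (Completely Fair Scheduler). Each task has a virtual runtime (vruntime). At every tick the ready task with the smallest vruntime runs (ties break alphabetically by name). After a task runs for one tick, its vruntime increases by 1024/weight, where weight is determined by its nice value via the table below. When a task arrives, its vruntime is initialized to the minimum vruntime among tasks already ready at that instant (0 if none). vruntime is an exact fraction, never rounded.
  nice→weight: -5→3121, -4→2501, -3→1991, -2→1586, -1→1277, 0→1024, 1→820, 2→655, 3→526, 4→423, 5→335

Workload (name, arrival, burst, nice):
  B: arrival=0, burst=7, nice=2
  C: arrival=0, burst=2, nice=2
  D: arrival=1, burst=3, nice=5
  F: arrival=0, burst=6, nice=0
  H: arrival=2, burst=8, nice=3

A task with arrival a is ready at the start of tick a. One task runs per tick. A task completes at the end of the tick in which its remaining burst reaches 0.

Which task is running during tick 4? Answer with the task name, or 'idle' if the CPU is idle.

running at tick 4 = H

t=0: vr[B=0 C=0 F=0] → run B
t=1: vr[B=1024/655 C=0 D=0 F=0] → run C
t=2: vr[B=1024/655 C=1024/655 D=0 F=0 H=0] → run D
t=3: vr[B=1024/655 C=1024/655 D=1024/335 F=0 H=0] → run F
t=4: vr[B=1024/655 C=1024/655 D=1024/335 F=1 H=0] → run H
t=5: vr[B=1024/655 C=1024/655 D=1024/335 F=1 H=512/263] → run F
t=6: vr[B=1024/655 C=1024/655 D=1024/335 F=2 H=512/263] → run B
t=7: vr[B=2048/655 C=1024/655 D=1024/335 F=2 H=512/263] → run C
t=8: vr[B=2048/655 D=1024/335 F=2 H=512/263] → run H
t=9: vr[B=2048/655 D=1024/335 F=2 H=1024/263] → run F
t=10: vr[B=2048/655 D=1024/335 F=3 H=1024/263] → run F
t=11: vr[B=2048/655 D=1024/335 F=4 H=1024/263] → run D
t=12: vr[B=2048/655 D=2048/335 F=4 H=1024/263] → run B
t=13: vr[B=3072/655 D=2048/335 F=4 H=1024/263] → run H
t=14: vr[B=3072/655 D=2048/335 F=4 H=1536/263] → run F
t=15: vr[B=3072/655 D=2048/335 F=5 H=1536/263] → run B
t=16: vr[B=4096/655 D=2048/335 F=5 H=1536/263] → run F
t=17: vr[B=4096/655 D=2048/335 H=1536/263] → run H
t=18: vr[B=4096/655 D=2048/335 H=2048/263] → run D
t=19: vr[B=4096/655 H=2048/263] → run B
t=20: vr[B=1024/131 H=2048/263] → run H
t=21: vr[B=1024/131 H=2560/263] → run B
t=22: vr[B=6144/655 H=2560/263] → run B
t=23: vr[H=2560/263] → run H
t=24: vr[H=3072/263] → run H
t=25: vr[H=3584/263] → run H
t=26: (idle)
t=27: (idle)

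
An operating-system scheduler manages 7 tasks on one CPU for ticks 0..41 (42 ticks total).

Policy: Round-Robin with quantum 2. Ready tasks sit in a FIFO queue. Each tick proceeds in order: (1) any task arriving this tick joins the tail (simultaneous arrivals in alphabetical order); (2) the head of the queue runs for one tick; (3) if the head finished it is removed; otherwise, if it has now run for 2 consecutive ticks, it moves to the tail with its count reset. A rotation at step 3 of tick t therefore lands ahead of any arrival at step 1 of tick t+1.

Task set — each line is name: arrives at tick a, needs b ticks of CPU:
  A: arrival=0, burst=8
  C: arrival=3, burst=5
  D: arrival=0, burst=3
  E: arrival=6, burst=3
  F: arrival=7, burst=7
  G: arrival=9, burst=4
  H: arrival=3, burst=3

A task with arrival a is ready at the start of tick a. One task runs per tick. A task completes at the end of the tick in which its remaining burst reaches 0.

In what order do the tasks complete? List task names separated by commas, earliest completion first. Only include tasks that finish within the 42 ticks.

t=0: queue=[A,D] q_used=0 → run A
t=1: queue=[A,D] q_used=1 → run A
t=2: queue=[D,A] q_used=0 → run D
t=3: queue=[D,A,C,H] q_used=1 → run D
t=4: queue=[A,C,H,D] q_used=0 → run A
t=5: queue=[A,C,H,D] q_used=1 → run A
t=6: queue=[C,H,D,A,E] q_used=0 → run C
t=7: queue=[C,H,D,A,E,F] q_used=1 → run C
t=8: queue=[H,D,A,E,F,C] q_used=0 → run H
t=9: queue=[H,D,A,E,F,C,G] q_used=1 → run H
t=10: queue=[D,A,E,F,C,G,H] q_used=0 → run D
t=11: queue=[A,E,F,C,G,H] q_used=0 → run A
t=12: queue=[A,E,F,C,G,H] q_used=1 → run A
t=13: queue=[E,F,C,G,H,A] q_used=0 → run E
t=14: queue=[E,F,C,G,H,A] q_used=1 → run E
t=15: queue=[F,C,G,H,A,E] q_used=0 → run F
t=16: queue=[F,C,G,H,A,E] q_used=1 → run F
t=17: queue=[C,G,H,A,E,F] q_used=0 → run C
t=18: queue=[C,G,H,A,E,F] q_used=1 → run C
t=19: queue=[G,H,A,E,F,C] q_used=0 → run G
t=20: queue=[G,H,A,E,F,C] q_used=1 → run G
t=21: queue=[H,A,E,F,C,G] q_used=0 → run H
t=22: queue=[A,E,F,C,G] q_used=0 → run A
t=23: queue=[A,E,F,C,G] q_used=1 → run A
t=24: queue=[E,F,C,G] q_used=0 → run E
t=25: queue=[F,C,G] q_used=0 → run F
t=26: queue=[F,C,G] q_used=1 → run F
t=27: queue=[C,G,F] q_used=0 → run C
t=28: queue=[G,F] q_used=0 → run G
t=29: queue=[G,F] q_used=1 → run G
t=30: queue=[F] q_used=0 → run F
t=31: queue=[F] q_used=1 → run F
t=32: queue=[F] q_used=0 → run F
t=33: (idle)
t=34: (idle)
t=35: (idle)
t=36: (idle)
t=37: (idle)
t=38: (idle)
t=39: (idle)
t=40: (idle)
t=41: (idle)

completion order = D, H, A, E, C, G, F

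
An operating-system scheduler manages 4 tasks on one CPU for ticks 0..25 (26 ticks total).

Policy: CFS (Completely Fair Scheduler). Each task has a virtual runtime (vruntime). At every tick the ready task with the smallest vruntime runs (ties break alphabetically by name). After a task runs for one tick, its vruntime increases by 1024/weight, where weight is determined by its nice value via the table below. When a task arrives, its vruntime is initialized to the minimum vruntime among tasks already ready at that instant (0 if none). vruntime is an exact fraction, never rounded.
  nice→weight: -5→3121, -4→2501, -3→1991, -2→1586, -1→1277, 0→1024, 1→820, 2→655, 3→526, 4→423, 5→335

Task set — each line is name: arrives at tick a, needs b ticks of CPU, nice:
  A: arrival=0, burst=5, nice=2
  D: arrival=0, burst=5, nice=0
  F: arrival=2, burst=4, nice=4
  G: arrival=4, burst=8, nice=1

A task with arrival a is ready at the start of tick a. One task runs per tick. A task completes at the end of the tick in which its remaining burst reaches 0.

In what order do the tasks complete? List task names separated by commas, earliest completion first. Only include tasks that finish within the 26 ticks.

completion order = D, A, F, G

t=0: vr[A=0 D=0] → run A
t=1: vr[A=1024/655 D=0] → run D
t=2: vr[A=1024/655 D=1 F=1] → run D
t=3: vr[A=1024/655 D=2 F=1] → run F
t=4: vr[A=1024/655 D=2 F=1447/423 G=1024/655] → run A
t=5: vr[A=2048/655 D=2 F=1447/423 G=1024/655] → run G
t=6: vr[A=2048/655 D=2 F=1447/423 G=15104/5371] → run D
t=7: vr[A=2048/655 D=3 F=1447/423 G=15104/5371] → run G
t=8: vr[A=2048/655 D=3 F=1447/423 G=109056/26855] → run D
t=9: vr[A=2048/655 D=4 F=1447/423 G=109056/26855] → run A
t=10: vr[A=3072/655 D=4 F=1447/423 G=109056/26855] → run F
t=11: vr[A=3072/655 D=4 F=2471/423 G=109056/26855] → run D
t=12: vr[A=3072/655 F=2471/423 G=109056/26855] → run G
t=13: vr[A=3072/655 F=2471/423 G=142592/26855] → run A
t=14: vr[A=4096/655 F=2471/423 G=142592/26855] → run G
t=15: vr[A=4096/655 F=2471/423 G=176128/26855] → run F
t=16: vr[A=4096/655 F=1165/141 G=176128/26855] → run A
t=17: vr[F=1165/141 G=176128/26855] → run G
t=18: vr[F=1165/141 G=209664/26855] → run G
t=19: vr[F=1165/141 G=48640/5371] → run F
t=20: vr[G=48640/5371] → run G
t=21: vr[G=276736/26855] → run G
t=22: (idle)
t=23: (idle)
t=24: (idle)
t=25: (idle)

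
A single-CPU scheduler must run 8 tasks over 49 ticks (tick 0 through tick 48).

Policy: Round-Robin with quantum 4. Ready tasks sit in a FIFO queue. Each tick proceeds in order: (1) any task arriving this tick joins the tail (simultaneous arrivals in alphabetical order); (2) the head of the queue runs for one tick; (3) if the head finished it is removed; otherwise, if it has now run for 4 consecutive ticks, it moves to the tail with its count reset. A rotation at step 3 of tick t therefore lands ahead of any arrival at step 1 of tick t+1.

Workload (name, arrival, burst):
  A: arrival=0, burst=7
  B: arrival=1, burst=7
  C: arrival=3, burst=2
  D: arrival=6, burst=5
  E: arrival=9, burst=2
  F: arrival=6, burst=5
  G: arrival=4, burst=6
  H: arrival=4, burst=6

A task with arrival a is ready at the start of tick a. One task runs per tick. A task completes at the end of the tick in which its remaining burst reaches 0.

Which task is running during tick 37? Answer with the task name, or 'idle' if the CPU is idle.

t=0: queue=[A] q_used=0 → run A
t=1: queue=[A,B] q_used=1 → run A
t=2: queue=[A,B] q_used=2 → run A
t=3: queue=[A,B,C] q_used=3 → run A
t=4: queue=[B,C,A,G,H] q_used=0 → run B
t=5: queue=[B,C,A,G,H] q_used=1 → run B
t=6: queue=[B,C,A,G,H,D,F] q_used=2 → run B
t=7: queue=[B,C,A,G,H,D,F] q_used=3 → run B
t=8: queue=[C,A,G,H,D,F,B] q_used=0 → run C
t=9: queue=[C,A,G,H,D,F,B,E] q_used=1 → run C
t=10: queue=[A,G,H,D,F,B,E] q_used=0 → run A
t=11: queue=[A,G,H,D,F,B,E] q_used=1 → run A
t=12: queue=[A,G,H,D,F,B,E] q_used=2 → run A
t=13: queue=[G,H,D,F,B,E] q_used=0 → run G
t=14: queue=[G,H,D,F,B,E] q_used=1 → run G
t=15: queue=[G,H,D,F,B,E] q_used=2 → run G
t=16: queue=[G,H,D,F,B,E] q_used=3 → run G
t=17: queue=[H,D,F,B,E,G] q_used=0 → run H
t=18: queue=[H,D,F,B,E,G] q_used=1 → run H
t=19: queue=[H,D,F,B,E,G] q_used=2 → run H
t=20: queue=[H,D,F,B,E,G] q_used=3 → run H
t=21: queue=[D,F,B,E,G,H] q_used=0 → run D
t=22: queue=[D,F,B,E,G,H] q_used=1 → run D
t=23: queue=[D,F,B,E,G,H] q_used=2 → run D
t=24: queue=[D,F,B,E,G,H] q_used=3 → run D
t=25: queue=[F,B,E,G,H,D] q_used=0 → run F
t=26: queue=[F,B,E,G,H,D] q_used=1 → run F
t=27: queue=[F,B,E,G,H,D] q_used=2 → run F
t=28: queue=[F,B,E,G,H,D] q_used=3 → run F
t=29: queue=[B,E,G,H,D,F] q_used=0 → run B
t=30: queue=[B,E,G,H,D,F] q_used=1 → run B
t=31: queue=[B,E,G,H,D,F] q_used=2 → run B
t=32: queue=[E,G,H,D,F] q_used=0 → run E
t=33: queue=[E,G,H,D,F] q_used=1 → run E
t=34: queue=[G,H,D,F] q_used=0 → run G
t=35: queue=[G,H,D,F] q_used=1 → run G
t=36: queue=[H,D,F] q_used=0 → run H
t=37: queue=[H,D,F] q_used=1 → run H
t=38: queue=[D,F] q_used=0 → run D
t=39: queue=[F] q_used=0 → run F
t=40: (idle)
t=41: (idle)
t=42: (idle)
t=43: (idle)
t=44: (idle)
t=45: (idle)
t=46: (idle)
t=47: (idle)
t=48: (idle)

running at tick 37 = H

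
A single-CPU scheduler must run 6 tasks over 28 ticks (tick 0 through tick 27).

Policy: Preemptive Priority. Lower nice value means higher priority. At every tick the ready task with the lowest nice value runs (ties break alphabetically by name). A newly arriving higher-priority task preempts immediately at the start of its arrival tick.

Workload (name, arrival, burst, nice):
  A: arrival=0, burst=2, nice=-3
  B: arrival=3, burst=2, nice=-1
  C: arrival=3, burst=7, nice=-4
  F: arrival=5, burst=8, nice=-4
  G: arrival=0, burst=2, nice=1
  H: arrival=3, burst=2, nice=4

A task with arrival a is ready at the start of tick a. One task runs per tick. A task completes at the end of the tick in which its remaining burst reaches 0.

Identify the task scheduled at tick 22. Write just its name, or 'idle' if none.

t=0: ready={A,G} → run A
t=1: ready={A,G} → run A
t=2: ready={G} → run G
t=3: ready={B,C,G,H} → run C
t=4: ready={B,C,G,H} → run C
t=5: ready={B,C,F,G,H} → run C
t=6: ready={B,C,F,G,H} → run C
t=7: ready={B,C,F,G,H} → run C
t=8: ready={B,C,F,G,H} → run C
t=9: ready={B,C,F,G,H} → run C
t=10: ready={B,F,G,H} → run F
t=11: ready={B,F,G,H} → run F
t=12: ready={B,F,G,H} → run F
t=13: ready={B,F,G,H} → run F
t=14: ready={B,F,G,H} → run F
t=15: ready={B,F,G,H} → run F
t=16: ready={B,F,G,H} → run F
t=17: ready={B,F,G,H} → run F
t=18: ready={B,G,H} → run B
t=19: ready={B,G,H} → run B
t=20: ready={G,H} → run G
t=21: ready={H} → run H
t=22: ready={H} → run H
t=23: (idle)
t=24: (idle)
t=25: (idle)
t=26: (idle)
t=27: (idle)

running at tick 22 = H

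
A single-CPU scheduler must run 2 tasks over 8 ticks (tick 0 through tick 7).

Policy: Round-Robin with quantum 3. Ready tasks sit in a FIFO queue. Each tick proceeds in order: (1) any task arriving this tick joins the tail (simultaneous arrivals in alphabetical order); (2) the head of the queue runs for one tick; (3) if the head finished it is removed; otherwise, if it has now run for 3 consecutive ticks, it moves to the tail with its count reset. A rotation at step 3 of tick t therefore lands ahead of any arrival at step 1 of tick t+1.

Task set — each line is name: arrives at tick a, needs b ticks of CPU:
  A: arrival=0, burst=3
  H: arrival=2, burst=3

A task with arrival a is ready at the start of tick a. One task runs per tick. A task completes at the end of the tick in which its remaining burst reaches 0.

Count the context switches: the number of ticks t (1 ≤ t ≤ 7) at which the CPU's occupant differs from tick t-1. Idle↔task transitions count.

context switches = 2

t=0: queue=[A] q_used=0 → run A
t=1: queue=[A] q_used=1 → run A
t=2: queue=[A,H] q_used=2 → run A
t=3: queue=[H] q_used=0 → run H
t=4: queue=[H] q_used=1 → run H
t=5: queue=[H] q_used=2 → run H
t=6: (idle)
t=7: (idle)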